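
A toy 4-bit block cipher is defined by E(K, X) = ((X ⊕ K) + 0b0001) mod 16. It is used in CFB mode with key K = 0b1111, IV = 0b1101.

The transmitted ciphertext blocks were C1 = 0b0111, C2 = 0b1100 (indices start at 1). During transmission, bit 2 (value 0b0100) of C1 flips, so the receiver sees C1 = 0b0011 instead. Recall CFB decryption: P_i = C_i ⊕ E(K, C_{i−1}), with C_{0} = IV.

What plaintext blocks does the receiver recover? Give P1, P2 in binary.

P1 = 0b0000, P2 = 0b0001

Only C1 changed, to 0b0011. In CFB, a change in C_i flips the same bit in P_i and garbles P_{i+1}. Decrypting the received ciphertext:
P1: E(K, 0b1101) = 0b0011; 0b0011 ⊕ 0b0011 = 0b0000.
P2: E(K, 0b0011) = 0b1101; 0b1100 ⊕ 0b1101 = 0b0001.
Blocks that differ from the original plaintext: P1, P2.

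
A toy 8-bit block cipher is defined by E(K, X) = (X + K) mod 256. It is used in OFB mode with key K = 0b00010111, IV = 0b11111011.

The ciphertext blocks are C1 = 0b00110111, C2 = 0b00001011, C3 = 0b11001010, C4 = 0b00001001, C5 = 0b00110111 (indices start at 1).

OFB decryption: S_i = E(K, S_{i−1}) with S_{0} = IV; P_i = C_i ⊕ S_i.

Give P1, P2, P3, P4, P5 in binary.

P1 = 0b00100101, P2 = 0b00100010, P3 = 0b10001010, P4 = 0b01011110, P5 = 0b01011001

P1: S = E(K, 0b11111011) = 0b00010010; 0b00110111 ⊕ 0b00010010 = 0b00100101.
P2: S = E(K, 0b00010010) = 0b00101001; 0b00001011 ⊕ 0b00101001 = 0b00100010.
P3: S = E(K, 0b00101001) = 0b01000000; 0b11001010 ⊕ 0b01000000 = 0b10001010.
P4: S = E(K, 0b01000000) = 0b01010111; 0b00001001 ⊕ 0b01010111 = 0b01011110.
P5: S = E(K, 0b01010111) = 0b01101110; 0b00110111 ⊕ 0b01101110 = 0b01011001.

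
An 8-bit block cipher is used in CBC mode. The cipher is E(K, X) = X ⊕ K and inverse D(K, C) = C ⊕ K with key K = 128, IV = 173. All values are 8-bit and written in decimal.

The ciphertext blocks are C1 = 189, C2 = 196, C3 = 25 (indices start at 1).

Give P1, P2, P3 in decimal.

P1 = 144, P2 = 249, P3 = 93

CBC decryption: P_i = D(K, C_i) ⊕ C_{i−1}, with C_{0} = IV.
P1: D(K, 189) = 61; 61 ⊕ 173 = 144.
P2: D(K, 196) = 68; 68 ⊕ 189 = 249.
P3: D(K, 25) = 153; 153 ⊕ 196 = 93.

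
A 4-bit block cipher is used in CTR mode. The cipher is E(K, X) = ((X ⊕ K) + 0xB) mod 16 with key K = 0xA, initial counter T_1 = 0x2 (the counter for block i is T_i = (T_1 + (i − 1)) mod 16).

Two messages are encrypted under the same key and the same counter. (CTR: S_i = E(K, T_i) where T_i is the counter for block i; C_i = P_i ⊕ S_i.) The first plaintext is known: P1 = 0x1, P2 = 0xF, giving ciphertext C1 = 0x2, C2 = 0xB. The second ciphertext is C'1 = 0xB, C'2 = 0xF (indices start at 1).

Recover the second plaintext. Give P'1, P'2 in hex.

P'1 = 0x8, P'2 = 0xB

In CTR with a reused counter, both messages share the same keystream S_i, so C_i ⊕ C'_i = P_i ⊕ P'_i and thus P'_i = P_i ⊕ C_i ⊕ C'_i.
P'1: 0x1 ⊕ 0x2 ⊕ 0xB = 0x8.
P'2: 0xF ⊕ 0xB ⊕ 0xF = 0xB.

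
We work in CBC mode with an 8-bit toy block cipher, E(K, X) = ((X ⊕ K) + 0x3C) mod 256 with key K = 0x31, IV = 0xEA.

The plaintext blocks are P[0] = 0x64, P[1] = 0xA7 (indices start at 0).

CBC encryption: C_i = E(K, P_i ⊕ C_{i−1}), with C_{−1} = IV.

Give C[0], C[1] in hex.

C[0]: P[0] ⊕ 0xEA = 0x8E; E(K, 0x8E) = 0xFB.
C[1]: P[1] ⊕ 0xFB = 0x5C; E(K, 0x5C) = 0xA9.

C[0] = 0xFB, C[1] = 0xA9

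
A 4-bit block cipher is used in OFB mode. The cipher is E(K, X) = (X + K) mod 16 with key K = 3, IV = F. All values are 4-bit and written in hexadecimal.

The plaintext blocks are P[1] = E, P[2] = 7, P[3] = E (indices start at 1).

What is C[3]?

OFB encryption: S_i = E(K, S_{i−1}) with S_{0} = IV; C_i = P_i ⊕ S_i.
C[1]: S = E(K, F) = 2; E ⊕ 2 = C.
C[2]: S = E(K, 2) = 5; 7 ⊕ 5 = 2.
C[3]: S = E(K, 5) = 8; E ⊕ 8 = 6.

C[3] = 6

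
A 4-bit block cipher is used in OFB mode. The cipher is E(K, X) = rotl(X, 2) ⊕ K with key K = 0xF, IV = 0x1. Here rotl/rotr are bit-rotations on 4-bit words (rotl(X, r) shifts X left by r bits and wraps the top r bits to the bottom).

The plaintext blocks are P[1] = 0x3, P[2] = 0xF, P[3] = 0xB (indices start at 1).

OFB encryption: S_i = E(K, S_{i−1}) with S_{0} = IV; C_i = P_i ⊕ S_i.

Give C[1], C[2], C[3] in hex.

C[1]: S = E(K, 0x1) = 0xB; 0x3 ⊕ 0xB = 0x8.
C[2]: S = E(K, 0xB) = 0x1; 0xF ⊕ 0x1 = 0xE.
C[3]: S = E(K, 0x1) = 0xB; 0xB ⊕ 0xB = 0x0.

C[1] = 0x8, C[2] = 0xE, C[3] = 0x0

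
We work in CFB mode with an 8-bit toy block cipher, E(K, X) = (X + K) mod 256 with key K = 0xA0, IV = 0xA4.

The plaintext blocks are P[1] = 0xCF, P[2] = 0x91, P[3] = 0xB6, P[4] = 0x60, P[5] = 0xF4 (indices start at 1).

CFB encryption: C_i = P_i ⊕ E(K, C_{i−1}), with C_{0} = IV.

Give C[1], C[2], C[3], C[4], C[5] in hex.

C[1]: E(K, 0xA4) = 0x44; 0xCF ⊕ 0x44 = 0x8B.
C[2]: E(K, 0x8B) = 0x2B; 0x91 ⊕ 0x2B = 0xBA.
C[3]: E(K, 0xBA) = 0x5A; 0xB6 ⊕ 0x5A = 0xEC.
C[4]: E(K, 0xEC) = 0x8C; 0x60 ⊕ 0x8C = 0xEC.
C[5]: E(K, 0xEC) = 0x8C; 0xF4 ⊕ 0x8C = 0x78.

C[1] = 0x8B, C[2] = 0xBA, C[3] = 0xEC, C[4] = 0xEC, C[5] = 0x78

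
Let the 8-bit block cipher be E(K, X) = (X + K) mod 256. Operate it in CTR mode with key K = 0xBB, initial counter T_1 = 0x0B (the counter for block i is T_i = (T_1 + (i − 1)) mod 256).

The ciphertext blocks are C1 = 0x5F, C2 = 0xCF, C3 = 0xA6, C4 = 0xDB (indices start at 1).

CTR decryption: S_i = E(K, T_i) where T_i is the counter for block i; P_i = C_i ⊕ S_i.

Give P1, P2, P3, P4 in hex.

P1 = 0x99, P2 = 0x08, P3 = 0x6E, P4 = 0x12

P1: T = 0x0B, S = E(K, T) = 0xC6; 0x5F ⊕ 0xC6 = 0x99.
P2: T = 0x0C, S = E(K, T) = 0xC7; 0xCF ⊕ 0xC7 = 0x08.
P3: T = 0x0D, S = E(K, T) = 0xC8; 0xA6 ⊕ 0xC8 = 0x6E.
P4: T = 0x0E, S = E(K, T) = 0xC9; 0xDB ⊕ 0xC9 = 0x12.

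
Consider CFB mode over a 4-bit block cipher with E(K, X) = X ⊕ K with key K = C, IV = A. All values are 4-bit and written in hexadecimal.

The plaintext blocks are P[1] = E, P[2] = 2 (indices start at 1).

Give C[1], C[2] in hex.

CFB encryption: C_i = P_i ⊕ E(K, C_{i−1}), with C_{0} = IV.
C[1]: E(K, A) = 6; E ⊕ 6 = 8.
C[2]: E(K, 8) = 4; 2 ⊕ 4 = 6.

C[1] = 8, C[2] = 6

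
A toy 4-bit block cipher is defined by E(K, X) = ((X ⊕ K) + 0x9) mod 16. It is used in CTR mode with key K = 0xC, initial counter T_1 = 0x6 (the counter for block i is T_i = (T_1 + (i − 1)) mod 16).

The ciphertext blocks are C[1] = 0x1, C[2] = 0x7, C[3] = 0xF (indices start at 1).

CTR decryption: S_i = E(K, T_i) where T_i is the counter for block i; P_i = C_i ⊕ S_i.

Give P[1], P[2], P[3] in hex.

P[1] = 0x2, P[2] = 0x3, P[3] = 0x2

P[1]: T = 0x6, S = E(K, T) = 0x3; 0x1 ⊕ 0x3 = 0x2.
P[2]: T = 0x7, S = E(K, T) = 0x4; 0x7 ⊕ 0x4 = 0x3.
P[3]: T = 0x8, S = E(K, T) = 0xD; 0xF ⊕ 0xD = 0x2.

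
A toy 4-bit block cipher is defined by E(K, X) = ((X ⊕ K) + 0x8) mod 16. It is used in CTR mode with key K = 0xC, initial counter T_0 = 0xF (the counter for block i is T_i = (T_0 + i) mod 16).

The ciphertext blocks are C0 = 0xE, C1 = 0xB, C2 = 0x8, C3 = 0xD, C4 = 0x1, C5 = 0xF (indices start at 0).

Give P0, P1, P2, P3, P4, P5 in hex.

P0 = 0x5, P1 = 0xF, P2 = 0xD, P3 = 0xB, P4 = 0x6, P5 = 0xF

CTR decryption: S_i = E(K, T_i) where T_i is the counter for block i; P_i = C_i ⊕ S_i.
P0: T = 0xF, S = E(K, T) = 0xB; 0xE ⊕ 0xB = 0x5.
P1: T = 0x0, S = E(K, T) = 0x4; 0xB ⊕ 0x4 = 0xF.
P2: T = 0x1, S = E(K, T) = 0x5; 0x8 ⊕ 0x5 = 0xD.
P3: T = 0x2, S = E(K, T) = 0x6; 0xD ⊕ 0x6 = 0xB.
P4: T = 0x3, S = E(K, T) = 0x7; 0x1 ⊕ 0x7 = 0x6.
P5: T = 0x4, S = E(K, T) = 0x0; 0xF ⊕ 0x0 = 0xF.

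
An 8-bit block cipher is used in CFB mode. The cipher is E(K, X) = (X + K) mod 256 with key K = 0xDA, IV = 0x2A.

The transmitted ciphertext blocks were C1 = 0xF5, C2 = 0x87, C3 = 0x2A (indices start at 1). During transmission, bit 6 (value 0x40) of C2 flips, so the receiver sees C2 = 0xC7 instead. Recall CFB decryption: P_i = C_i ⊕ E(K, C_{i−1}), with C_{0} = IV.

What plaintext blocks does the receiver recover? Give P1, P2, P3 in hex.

P1 = 0xF1, P2 = 0x08, P3 = 0x8B

Only C2 changed, to 0xC7. In CFB, a change in C_i flips the same bit in P_i and garbles P_{i+1}. Decrypting the received ciphertext:
P1: E(K, 0x2A) = 0x04; 0xF5 ⊕ 0x04 = 0xF1.
P2: E(K, 0xF5) = 0xCF; 0xC7 ⊕ 0xCF = 0x08.
P3: E(K, 0xC7) = 0xA1; 0x2A ⊕ 0xA1 = 0x8B.
Blocks that differ from the original plaintext: P2, P3.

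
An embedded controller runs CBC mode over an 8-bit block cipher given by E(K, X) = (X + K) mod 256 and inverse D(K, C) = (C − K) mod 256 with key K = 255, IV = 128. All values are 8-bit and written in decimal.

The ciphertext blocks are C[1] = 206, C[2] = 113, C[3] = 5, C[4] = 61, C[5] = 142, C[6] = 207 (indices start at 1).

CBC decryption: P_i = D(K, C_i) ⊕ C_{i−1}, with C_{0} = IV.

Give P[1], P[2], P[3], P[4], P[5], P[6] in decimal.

P[1]: D(K, 206) = 207; 207 ⊕ 128 = 79.
P[2]: D(K, 113) = 114; 114 ⊕ 206 = 188.
P[3]: D(K, 5) = 6; 6 ⊕ 113 = 119.
P[4]: D(K, 61) = 62; 62 ⊕ 5 = 59.
P[5]: D(K, 142) = 143; 143 ⊕ 61 = 178.
P[6]: D(K, 207) = 208; 208 ⊕ 142 = 94.

P[1] = 79, P[2] = 188, P[3] = 119, P[4] = 59, P[5] = 178, P[6] = 94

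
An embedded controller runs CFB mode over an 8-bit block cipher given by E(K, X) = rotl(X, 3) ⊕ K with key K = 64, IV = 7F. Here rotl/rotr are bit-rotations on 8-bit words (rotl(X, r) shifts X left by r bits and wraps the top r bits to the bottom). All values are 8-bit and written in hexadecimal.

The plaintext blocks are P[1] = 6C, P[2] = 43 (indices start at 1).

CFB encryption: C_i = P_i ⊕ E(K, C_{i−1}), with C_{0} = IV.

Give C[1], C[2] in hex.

C[1]: E(K, 7F) = 9F; 6C ⊕ 9F = F3.
C[2]: E(K, F3) = FB; 43 ⊕ FB = B8.

C[1] = F3, C[2] = B8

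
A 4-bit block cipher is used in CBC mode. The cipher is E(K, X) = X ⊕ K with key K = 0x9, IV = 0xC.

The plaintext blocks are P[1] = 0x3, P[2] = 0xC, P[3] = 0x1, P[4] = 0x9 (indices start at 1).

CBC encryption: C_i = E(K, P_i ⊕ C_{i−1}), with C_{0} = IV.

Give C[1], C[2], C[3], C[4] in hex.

C[1]: P[1] ⊕ 0xC = 0xF; E(K, 0xF) = 0x6.
C[2]: P[2] ⊕ 0x6 = 0xA; E(K, 0xA) = 0x3.
C[3]: P[3] ⊕ 0x3 = 0x2; E(K, 0x2) = 0xB.
C[4]: P[4] ⊕ 0xB = 0x2; E(K, 0x2) = 0xB.

C[1] = 0x6, C[2] = 0x3, C[3] = 0xB, C[4] = 0xB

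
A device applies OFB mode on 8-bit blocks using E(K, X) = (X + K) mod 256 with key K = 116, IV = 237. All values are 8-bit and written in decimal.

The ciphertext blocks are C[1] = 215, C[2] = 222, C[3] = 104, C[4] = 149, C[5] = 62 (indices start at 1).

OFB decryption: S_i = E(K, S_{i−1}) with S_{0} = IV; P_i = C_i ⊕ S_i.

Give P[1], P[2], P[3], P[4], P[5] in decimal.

P[1]: S = E(K, 237) = 97; 215 ⊕ 97 = 182.
P[2]: S = E(K, 97) = 213; 222 ⊕ 213 = 11.
P[3]: S = E(K, 213) = 73; 104 ⊕ 73 = 33.
P[4]: S = E(K, 73) = 189; 149 ⊕ 189 = 40.
P[5]: S = E(K, 189) = 49; 62 ⊕ 49 = 15.

P[1] = 182, P[2] = 11, P[3] = 33, P[4] = 40, P[5] = 15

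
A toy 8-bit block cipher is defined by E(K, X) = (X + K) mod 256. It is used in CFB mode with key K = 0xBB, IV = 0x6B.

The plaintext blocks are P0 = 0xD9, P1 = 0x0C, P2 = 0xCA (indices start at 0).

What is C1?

C1 = 0xB6

CFB encryption: C_i = P_i ⊕ E(K, C_{i−1}), with C_{−1} = IV.
C0: E(K, 0x6B) = 0x26; 0xD9 ⊕ 0x26 = 0xFF.
C1: E(K, 0xFF) = 0xBA; 0x0C ⊕ 0xBA = 0xB6.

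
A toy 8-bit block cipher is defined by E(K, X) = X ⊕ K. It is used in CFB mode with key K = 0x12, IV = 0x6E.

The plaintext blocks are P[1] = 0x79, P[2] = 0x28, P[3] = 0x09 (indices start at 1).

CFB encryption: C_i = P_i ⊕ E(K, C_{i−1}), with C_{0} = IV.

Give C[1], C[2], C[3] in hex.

C[1] = 0x05, C[2] = 0x3F, C[3] = 0x24

C[1]: E(K, 0x6E) = 0x7C; 0x79 ⊕ 0x7C = 0x05.
C[2]: E(K, 0x05) = 0x17; 0x28 ⊕ 0x17 = 0x3F.
C[3]: E(K, 0x3F) = 0x2D; 0x09 ⊕ 0x2D = 0x24.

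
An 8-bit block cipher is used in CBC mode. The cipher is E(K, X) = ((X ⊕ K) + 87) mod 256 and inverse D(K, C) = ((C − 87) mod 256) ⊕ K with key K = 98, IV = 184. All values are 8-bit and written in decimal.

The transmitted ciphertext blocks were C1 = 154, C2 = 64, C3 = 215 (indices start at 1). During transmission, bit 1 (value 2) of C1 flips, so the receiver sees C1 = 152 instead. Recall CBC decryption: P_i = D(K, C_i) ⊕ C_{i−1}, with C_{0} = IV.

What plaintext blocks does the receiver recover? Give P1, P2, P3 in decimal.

P1 = 155, P2 = 19, P3 = 162

Only C1 changed, to 152. In CBC, a change in C_i garbles P_i and flips the same bit in P_{i+1}. Decrypting the received ciphertext:
P1: D(K, 152) = 35; 35 ⊕ 184 = 155.
P2: D(K, 64) = 139; 139 ⊕ 152 = 19.
P3: D(K, 215) = 226; 226 ⊕ 64 = 162.
Blocks that differ from the original plaintext: P1, P2.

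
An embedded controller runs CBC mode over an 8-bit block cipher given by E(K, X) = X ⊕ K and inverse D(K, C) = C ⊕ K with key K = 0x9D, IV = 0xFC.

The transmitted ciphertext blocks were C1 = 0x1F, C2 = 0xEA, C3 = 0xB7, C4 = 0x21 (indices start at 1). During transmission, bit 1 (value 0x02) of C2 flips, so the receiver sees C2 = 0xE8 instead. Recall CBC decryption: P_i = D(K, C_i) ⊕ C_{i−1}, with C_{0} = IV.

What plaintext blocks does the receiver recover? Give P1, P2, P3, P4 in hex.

Only C2 changed, to 0xE8. In CBC, a change in C_i garbles P_i and flips the same bit in P_{i+1}. Decrypting the received ciphertext:
P1: D(K, 0x1F) = 0x82; 0x82 ⊕ 0xFC = 0x7E.
P2: D(K, 0xE8) = 0x75; 0x75 ⊕ 0x1F = 0x6A.
P3: D(K, 0xB7) = 0x2A; 0x2A ⊕ 0xE8 = 0xC2.
P4: D(K, 0x21) = 0xBC; 0xBC ⊕ 0xB7 = 0x0B.
Blocks that differ from the original plaintext: P2, P3.

P1 = 0x7E, P2 = 0x6A, P3 = 0xC2, P4 = 0x0B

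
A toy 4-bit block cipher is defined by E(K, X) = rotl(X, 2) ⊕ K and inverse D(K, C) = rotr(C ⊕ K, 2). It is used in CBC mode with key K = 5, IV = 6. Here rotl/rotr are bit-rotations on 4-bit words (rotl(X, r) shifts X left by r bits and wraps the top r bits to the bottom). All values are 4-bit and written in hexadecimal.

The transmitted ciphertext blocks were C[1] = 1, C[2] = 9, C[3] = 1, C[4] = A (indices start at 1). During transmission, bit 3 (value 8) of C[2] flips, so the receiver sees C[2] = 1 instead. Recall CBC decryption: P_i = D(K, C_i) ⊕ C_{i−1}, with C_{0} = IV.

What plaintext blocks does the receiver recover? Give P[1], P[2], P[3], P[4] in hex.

P[1] = 7, P[2] = 0, P[3] = 0, P[4] = E

Only C[2] changed, to 1. In CBC, a change in C_i garbles P_i and flips the same bit in P_{i+1}. Decrypting the received ciphertext:
P[1]: D(K, 1) = 1; 1 ⊕ 6 = 7.
P[2]: D(K, 1) = 1; 1 ⊕ 1 = 0.
P[3]: D(K, 1) = 1; 1 ⊕ 1 = 0.
P[4]: D(K, A) = F; F ⊕ 1 = E.
Blocks that differ from the original plaintext: P[2], P[3].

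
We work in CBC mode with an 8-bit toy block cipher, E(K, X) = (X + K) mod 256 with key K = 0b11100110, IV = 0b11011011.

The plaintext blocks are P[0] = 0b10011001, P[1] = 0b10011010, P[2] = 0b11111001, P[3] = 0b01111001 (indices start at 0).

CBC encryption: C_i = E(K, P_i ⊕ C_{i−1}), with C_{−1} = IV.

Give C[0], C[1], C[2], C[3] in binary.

C[0]: P[0] ⊕ 0b11011011 = 0b01000010; E(K, 0b01000010) = 0b00101000.
C[1]: P[1] ⊕ 0b00101000 = 0b10110010; E(K, 0b10110010) = 0b10011000.
C[2]: P[2] ⊕ 0b10011000 = 0b01100001; E(K, 0b01100001) = 0b01000111.
C[3]: P[3] ⊕ 0b01000111 = 0b00111110; E(K, 0b00111110) = 0b00100100.

C[0] = 0b00101000, C[1] = 0b10011000, C[2] = 0b01000111, C[3] = 0b00100100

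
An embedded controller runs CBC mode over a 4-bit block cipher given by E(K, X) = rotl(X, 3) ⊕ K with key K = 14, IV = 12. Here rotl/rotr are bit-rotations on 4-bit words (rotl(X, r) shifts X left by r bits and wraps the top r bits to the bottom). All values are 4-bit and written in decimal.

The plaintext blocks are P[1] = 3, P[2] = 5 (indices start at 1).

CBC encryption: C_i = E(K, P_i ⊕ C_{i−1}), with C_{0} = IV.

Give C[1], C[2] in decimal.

C[1]: P[1] ⊕ 12 = 15; E(K, 15) = 1.
C[2]: P[2] ⊕ 1 = 4; E(K, 4) = 12.

C[1] = 1, C[2] = 12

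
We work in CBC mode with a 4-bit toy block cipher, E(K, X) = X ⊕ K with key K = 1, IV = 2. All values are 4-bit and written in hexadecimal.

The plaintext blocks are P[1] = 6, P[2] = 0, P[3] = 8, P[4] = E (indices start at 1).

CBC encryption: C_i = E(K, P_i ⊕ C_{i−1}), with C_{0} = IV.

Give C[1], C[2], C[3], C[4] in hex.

C[1]: P[1] ⊕ 2 = 4; E(K, 4) = 5.
C[2]: P[2] ⊕ 5 = 5; E(K, 5) = 4.
C[3]: P[3] ⊕ 4 = C; E(K, C) = D.
C[4]: P[4] ⊕ D = 3; E(K, 3) = 2.

C[1] = 5, C[2] = 4, C[3] = D, C[4] = 2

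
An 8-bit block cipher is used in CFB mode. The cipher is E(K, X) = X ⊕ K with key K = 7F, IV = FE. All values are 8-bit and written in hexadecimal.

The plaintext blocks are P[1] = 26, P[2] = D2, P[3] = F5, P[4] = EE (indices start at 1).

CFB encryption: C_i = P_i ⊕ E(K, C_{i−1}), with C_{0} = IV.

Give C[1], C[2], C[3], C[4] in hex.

C[1]: E(K, FE) = 81; 26 ⊕ 81 = A7.
C[2]: E(K, A7) = D8; D2 ⊕ D8 = 0A.
C[3]: E(K, 0A) = 75; F5 ⊕ 75 = 80.
C[4]: E(K, 80) = FF; EE ⊕ FF = 11.

C[1] = A7, C[2] = 0A, C[3] = 80, C[4] = 11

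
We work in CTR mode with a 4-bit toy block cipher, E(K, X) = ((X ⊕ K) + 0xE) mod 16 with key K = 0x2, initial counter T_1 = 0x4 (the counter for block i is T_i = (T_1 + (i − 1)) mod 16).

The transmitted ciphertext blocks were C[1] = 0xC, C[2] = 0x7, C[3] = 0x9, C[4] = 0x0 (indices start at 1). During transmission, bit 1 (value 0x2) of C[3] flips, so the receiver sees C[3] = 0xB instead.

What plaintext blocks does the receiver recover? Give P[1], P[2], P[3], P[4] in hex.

CTR decryption: S_i = E(K, T_i) where T_i is the counter for block i; P_i = C_i ⊕ S_i.
Only C[3] changed, to 0xB. In CTR, a change in C_i flips the same bit in P_i only; the keystream is unaffected. Decrypting the received ciphertext:
P[1]: T = 0x4, S = E(K, T) = 0x4; 0xC ⊕ 0x4 = 0x8.
P[2]: T = 0x5, S = E(K, T) = 0x5; 0x7 ⊕ 0x5 = 0x2.
P[3]: T = 0x6, S = E(K, T) = 0x2; 0xB ⊕ 0x2 = 0x9.
P[4]: T = 0x7, S = E(K, T) = 0x3; 0x0 ⊕ 0x3 = 0x3.
Blocks that differ from the original plaintext: P[3].

P[1] = 0x8, P[2] = 0x2, P[3] = 0x9, P[4] = 0x3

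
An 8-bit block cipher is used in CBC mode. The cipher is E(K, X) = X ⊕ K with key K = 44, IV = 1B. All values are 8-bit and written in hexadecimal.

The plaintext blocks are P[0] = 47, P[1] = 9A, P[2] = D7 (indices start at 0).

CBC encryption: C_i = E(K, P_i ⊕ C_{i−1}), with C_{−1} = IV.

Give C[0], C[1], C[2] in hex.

C[0] = 18, C[1] = C6, C[2] = 55

C[0]: P[0] ⊕ 1B = 5C; E(K, 5C) = 18.
C[1]: P[1] ⊕ 18 = 82; E(K, 82) = C6.
C[2]: P[2] ⊕ C6 = 11; E(K, 11) = 55.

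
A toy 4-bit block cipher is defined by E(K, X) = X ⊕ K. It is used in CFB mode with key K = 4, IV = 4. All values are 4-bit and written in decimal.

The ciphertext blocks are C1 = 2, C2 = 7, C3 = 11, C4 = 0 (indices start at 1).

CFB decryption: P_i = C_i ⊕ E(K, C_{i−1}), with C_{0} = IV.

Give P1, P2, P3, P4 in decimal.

P1: E(K, 4) = 0; 2 ⊕ 0 = 2.
P2: E(K, 2) = 6; 7 ⊕ 6 = 1.
P3: E(K, 7) = 3; 11 ⊕ 3 = 8.
P4: E(K, 11) = 15; 0 ⊕ 15 = 15.

P1 = 2, P2 = 1, P3 = 8, P4 = 15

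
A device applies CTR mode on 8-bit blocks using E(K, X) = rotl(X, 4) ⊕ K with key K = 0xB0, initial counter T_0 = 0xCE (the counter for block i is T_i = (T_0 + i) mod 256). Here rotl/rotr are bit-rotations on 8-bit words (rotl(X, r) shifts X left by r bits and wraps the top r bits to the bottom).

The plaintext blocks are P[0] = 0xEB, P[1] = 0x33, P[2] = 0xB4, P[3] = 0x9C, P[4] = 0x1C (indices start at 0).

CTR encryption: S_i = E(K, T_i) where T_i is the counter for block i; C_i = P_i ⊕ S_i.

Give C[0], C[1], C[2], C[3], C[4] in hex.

C[0] = 0xB7, C[1] = 0x7F, C[2] = 0x09, C[3] = 0x31, C[4] = 0x81

C[0]: T = 0xCE, S = E(K, T) = 0x5C; 0xEB ⊕ 0x5C = 0xB7.
C[1]: T = 0xCF, S = E(K, T) = 0x4C; 0x33 ⊕ 0x4C = 0x7F.
C[2]: T = 0xD0, S = E(K, T) = 0xBD; 0xB4 ⊕ 0xBD = 0x09.
C[3]: T = 0xD1, S = E(K, T) = 0xAD; 0x9C ⊕ 0xAD = 0x31.
C[4]: T = 0xD2, S = E(K, T) = 0x9D; 0x1C ⊕ 0x9D = 0x81.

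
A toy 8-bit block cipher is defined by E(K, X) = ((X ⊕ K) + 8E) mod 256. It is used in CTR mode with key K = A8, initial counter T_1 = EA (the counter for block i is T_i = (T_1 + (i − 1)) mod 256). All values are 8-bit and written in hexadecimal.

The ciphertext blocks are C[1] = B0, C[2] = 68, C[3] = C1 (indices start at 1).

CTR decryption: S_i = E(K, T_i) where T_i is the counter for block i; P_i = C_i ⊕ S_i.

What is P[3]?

P[3]: T = EC, S = E(K, T) = D2; C1 ⊕ D2 = 13.

P[3] = 13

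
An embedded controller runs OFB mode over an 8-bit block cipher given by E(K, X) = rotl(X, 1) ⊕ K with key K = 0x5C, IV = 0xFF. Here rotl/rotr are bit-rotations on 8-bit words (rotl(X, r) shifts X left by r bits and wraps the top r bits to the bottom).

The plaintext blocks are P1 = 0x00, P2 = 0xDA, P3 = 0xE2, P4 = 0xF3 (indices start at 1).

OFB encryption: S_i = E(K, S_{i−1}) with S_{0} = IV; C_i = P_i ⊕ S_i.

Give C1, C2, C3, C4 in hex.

C1 = 0xA3, C2 = 0xC1, C3 = 0x88, C4 = 0x7B

C1: S = E(K, 0xFF) = 0xA3; 0x00 ⊕ 0xA3 = 0xA3.
C2: S = E(K, 0xA3) = 0x1B; 0xDA ⊕ 0x1B = 0xC1.
C3: S = E(K, 0x1B) = 0x6A; 0xE2 ⊕ 0x6A = 0x88.
C4: S = E(K, 0x6A) = 0x88; 0xF3 ⊕ 0x88 = 0x7B.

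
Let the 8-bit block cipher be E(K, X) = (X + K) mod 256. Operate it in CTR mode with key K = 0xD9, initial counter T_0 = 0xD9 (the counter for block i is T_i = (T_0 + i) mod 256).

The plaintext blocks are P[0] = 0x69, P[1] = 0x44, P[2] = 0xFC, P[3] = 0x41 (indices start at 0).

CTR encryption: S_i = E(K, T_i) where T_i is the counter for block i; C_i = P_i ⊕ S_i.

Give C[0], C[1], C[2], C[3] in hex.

C[0]: T = 0xD9, S = E(K, T) = 0xB2; 0x69 ⊕ 0xB2 = 0xDB.
C[1]: T = 0xDA, S = E(K, T) = 0xB3; 0x44 ⊕ 0xB3 = 0xF7.
C[2]: T = 0xDB, S = E(K, T) = 0xB4; 0xFC ⊕ 0xB4 = 0x48.
C[3]: T = 0xDC, S = E(K, T) = 0xB5; 0x41 ⊕ 0xB5 = 0xF4.

C[0] = 0xDB, C[1] = 0xF7, C[2] = 0x48, C[3] = 0xF4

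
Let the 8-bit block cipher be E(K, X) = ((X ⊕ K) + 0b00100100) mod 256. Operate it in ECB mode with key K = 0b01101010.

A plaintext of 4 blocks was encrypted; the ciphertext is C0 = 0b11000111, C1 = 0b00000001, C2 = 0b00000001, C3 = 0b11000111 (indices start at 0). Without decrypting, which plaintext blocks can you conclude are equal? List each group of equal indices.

P0 = P3; P1 = P2

ECB encrypts each block independently with the same key, so equal ciphertext blocks imply equal plaintext blocks.
C0 = C3 = 0b11000111, so P0 = P3.
C1 = C2 = 0b00000001, so P1 = P2.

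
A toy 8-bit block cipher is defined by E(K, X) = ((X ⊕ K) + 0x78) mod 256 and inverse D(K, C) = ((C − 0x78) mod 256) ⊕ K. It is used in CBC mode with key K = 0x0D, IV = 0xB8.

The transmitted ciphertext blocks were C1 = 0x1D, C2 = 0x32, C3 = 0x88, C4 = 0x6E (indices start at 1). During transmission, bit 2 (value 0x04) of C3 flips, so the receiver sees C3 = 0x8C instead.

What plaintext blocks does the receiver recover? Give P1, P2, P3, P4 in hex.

P1 = 0x10, P2 = 0xAA, P3 = 0x2B, P4 = 0x77

CBC decryption: P_i = D(K, C_i) ⊕ C_{i−1}, with C_{0} = IV.
Only C3 changed, to 0x8C. In CBC, a change in C_i garbles P_i and flips the same bit in P_{i+1}. Decrypting the received ciphertext:
P1: D(K, 0x1D) = 0xA8; 0xA8 ⊕ 0xB8 = 0x10.
P2: D(K, 0x32) = 0xB7; 0xB7 ⊕ 0x1D = 0xAA.
P3: D(K, 0x8C) = 0x19; 0x19 ⊕ 0x32 = 0x2B.
P4: D(K, 0x6E) = 0xFB; 0xFB ⊕ 0x8C = 0x77.
Blocks that differ from the original plaintext: P3, P4.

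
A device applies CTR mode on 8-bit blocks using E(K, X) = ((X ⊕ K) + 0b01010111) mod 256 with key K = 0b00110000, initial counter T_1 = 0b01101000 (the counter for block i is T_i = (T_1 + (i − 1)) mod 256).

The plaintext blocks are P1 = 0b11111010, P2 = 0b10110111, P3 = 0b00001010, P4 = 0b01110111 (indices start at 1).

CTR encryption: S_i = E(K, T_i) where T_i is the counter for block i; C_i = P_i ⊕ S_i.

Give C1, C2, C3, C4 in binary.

C1 = 0b01010101, C2 = 0b00000111, C3 = 0b10111011, C4 = 0b11000101

C1: T = 0b01101000, S = E(K, T) = 0b10101111; 0b11111010 ⊕ 0b10101111 = 0b01010101.
C2: T = 0b01101001, S = E(K, T) = 0b10110000; 0b10110111 ⊕ 0b10110000 = 0b00000111.
C3: T = 0b01101010, S = E(K, T) = 0b10110001; 0b00001010 ⊕ 0b10110001 = 0b10111011.
C4: T = 0b01101011, S = E(K, T) = 0b10110010; 0b01110111 ⊕ 0b10110010 = 0b11000101.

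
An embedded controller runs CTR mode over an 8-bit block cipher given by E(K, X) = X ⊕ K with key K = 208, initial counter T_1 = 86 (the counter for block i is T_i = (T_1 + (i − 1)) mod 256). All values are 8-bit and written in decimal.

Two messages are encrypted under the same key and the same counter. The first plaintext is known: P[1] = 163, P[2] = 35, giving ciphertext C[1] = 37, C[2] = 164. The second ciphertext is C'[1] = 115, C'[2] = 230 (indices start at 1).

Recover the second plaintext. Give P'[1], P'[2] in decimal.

P'[1] = 245, P'[2] = 97

In CTR with a reused counter, both messages share the same keystream S_i, so C_i ⊕ C'_i = P_i ⊕ P'_i and thus P'_i = P_i ⊕ C_i ⊕ C'_i.
P'[1]: 163 ⊕ 37 ⊕ 115 = 245.
P'[2]: 35 ⊕ 164 ⊕ 230 = 97.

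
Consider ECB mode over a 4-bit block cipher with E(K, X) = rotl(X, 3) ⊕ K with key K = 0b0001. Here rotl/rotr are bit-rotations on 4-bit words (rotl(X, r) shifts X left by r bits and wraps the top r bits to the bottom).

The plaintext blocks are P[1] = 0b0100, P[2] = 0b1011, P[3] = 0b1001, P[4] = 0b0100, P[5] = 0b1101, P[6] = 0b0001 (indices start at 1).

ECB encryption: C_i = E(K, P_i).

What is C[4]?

C[4] = 0b0011

C[4]: E(K, 0b0100) = 0b0011.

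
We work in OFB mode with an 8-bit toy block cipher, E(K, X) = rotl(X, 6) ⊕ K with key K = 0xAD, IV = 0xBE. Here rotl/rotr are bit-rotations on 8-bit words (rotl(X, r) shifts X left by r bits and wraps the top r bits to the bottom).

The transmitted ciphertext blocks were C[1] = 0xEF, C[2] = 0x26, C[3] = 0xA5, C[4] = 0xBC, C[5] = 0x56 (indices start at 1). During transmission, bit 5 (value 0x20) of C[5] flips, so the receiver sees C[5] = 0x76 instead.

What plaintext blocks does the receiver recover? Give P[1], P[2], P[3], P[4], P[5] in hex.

P[1] = 0xED, P[2] = 0x0B, P[3] = 0x43, P[4] = 0xA8, P[5] = 0xDE

OFB decryption: S_i = E(K, S_{i−1}) with S_{0} = IV; P_i = C_i ⊕ S_i.
Only C[5] changed, to 0x76. In OFB, a change in C_i flips the same bit in P_i only; the keystream is unaffected. Decrypting the received ciphertext:
P[1]: S = E(K, 0xBE) = 0x02; 0xEF ⊕ 0x02 = 0xED.
P[2]: S = E(K, 0x02) = 0x2D; 0x26 ⊕ 0x2D = 0x0B.
P[3]: S = E(K, 0x2D) = 0xE6; 0xA5 ⊕ 0xE6 = 0x43.
P[4]: S = E(K, 0xE6) = 0x14; 0xBC ⊕ 0x14 = 0xA8.
P[5]: S = E(K, 0x14) = 0xA8; 0x76 ⊕ 0xA8 = 0xDE.
Blocks that differ from the original plaintext: P[5].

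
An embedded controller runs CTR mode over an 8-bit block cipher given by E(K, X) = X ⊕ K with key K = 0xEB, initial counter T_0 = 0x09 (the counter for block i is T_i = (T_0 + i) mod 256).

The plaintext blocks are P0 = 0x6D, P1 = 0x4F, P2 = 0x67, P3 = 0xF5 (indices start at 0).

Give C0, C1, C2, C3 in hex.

CTR encryption: S_i = E(K, T_i) where T_i is the counter for block i; C_i = P_i ⊕ S_i.
C0: T = 0x09, S = E(K, T) = 0xE2; 0x6D ⊕ 0xE2 = 0x8F.
C1: T = 0x0A, S = E(K, T) = 0xE1; 0x4F ⊕ 0xE1 = 0xAE.
C2: T = 0x0B, S = E(K, T) = 0xE0; 0x67 ⊕ 0xE0 = 0x87.
C3: T = 0x0C, S = E(K, T) = 0xE7; 0xF5 ⊕ 0xE7 = 0x12.

C0 = 0x8F, C1 = 0xAE, C2 = 0x87, C3 = 0x12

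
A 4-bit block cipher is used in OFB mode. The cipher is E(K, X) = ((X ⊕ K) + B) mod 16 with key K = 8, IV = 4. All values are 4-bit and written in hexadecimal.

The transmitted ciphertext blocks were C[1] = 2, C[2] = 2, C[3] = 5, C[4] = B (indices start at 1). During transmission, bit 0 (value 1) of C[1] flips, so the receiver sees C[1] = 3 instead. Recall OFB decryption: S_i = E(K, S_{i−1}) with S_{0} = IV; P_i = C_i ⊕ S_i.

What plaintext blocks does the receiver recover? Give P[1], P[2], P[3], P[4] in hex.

Only C[1] changed, to 3. In OFB, a change in C_i flips the same bit in P_i only; the keystream is unaffected. Decrypting the received ciphertext:
P[1]: S = E(K, 4) = 7; 3 ⊕ 7 = 4.
P[2]: S = E(K, 7) = A; 2 ⊕ A = 8.
P[3]: S = E(K, A) = D; 5 ⊕ D = 8.
P[4]: S = E(K, D) = 0; B ⊕ 0 = B.
Blocks that differ from the original plaintext: P[1].

P[1] = 4, P[2] = 8, P[3] = 8, P[4] = B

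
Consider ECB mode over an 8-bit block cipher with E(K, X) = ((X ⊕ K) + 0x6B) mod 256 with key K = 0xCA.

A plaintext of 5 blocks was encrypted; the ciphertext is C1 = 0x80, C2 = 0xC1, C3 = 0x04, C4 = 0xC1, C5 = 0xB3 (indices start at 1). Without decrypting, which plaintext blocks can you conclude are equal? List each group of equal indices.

ECB encrypts each block independently with the same key, so equal ciphertext blocks imply equal plaintext blocks.
C2 = C4 = 0xC1, so P2 = P4.

P2 = P4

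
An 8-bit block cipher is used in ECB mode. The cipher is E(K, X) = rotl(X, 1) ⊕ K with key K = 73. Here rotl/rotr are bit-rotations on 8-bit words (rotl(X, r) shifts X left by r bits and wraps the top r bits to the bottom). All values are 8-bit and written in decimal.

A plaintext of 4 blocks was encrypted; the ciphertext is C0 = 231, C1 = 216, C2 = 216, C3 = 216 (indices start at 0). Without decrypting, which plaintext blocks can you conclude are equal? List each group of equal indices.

ECB encrypts each block independently with the same key, so equal ciphertext blocks imply equal plaintext blocks.
C1 = C2 = C3 = 216, so P1 = P2 = P3.

P1 = P2 = P3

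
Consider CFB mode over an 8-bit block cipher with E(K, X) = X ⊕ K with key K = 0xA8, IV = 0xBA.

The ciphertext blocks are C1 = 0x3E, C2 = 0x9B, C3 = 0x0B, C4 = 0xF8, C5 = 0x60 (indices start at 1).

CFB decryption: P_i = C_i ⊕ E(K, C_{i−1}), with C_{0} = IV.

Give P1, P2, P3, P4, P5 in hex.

P1 = 0x2C, P2 = 0x0D, P3 = 0x38, P4 = 0x5B, P5 = 0x30

P1: E(K, 0xBA) = 0x12; 0x3E ⊕ 0x12 = 0x2C.
P2: E(K, 0x3E) = 0x96; 0x9B ⊕ 0x96 = 0x0D.
P3: E(K, 0x9B) = 0x33; 0x0B ⊕ 0x33 = 0x38.
P4: E(K, 0x0B) = 0xA3; 0xF8 ⊕ 0xA3 = 0x5B.
P5: E(K, 0xF8) = 0x50; 0x60 ⊕ 0x50 = 0x30.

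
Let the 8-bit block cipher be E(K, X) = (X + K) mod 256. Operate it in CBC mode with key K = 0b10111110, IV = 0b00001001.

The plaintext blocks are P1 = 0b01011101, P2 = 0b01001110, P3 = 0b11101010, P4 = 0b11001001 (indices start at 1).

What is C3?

C3 = 0b10101110

CBC encryption: C_i = E(K, P_i ⊕ C_{i−1}), with C_{0} = IV.
C1: P1 ⊕ 0b00001001 = 0b01010100; E(K, 0b01010100) = 0b00010010.
C2: P2 ⊕ 0b00010010 = 0b01011100; E(K, 0b01011100) = 0b00011010.
C3: P3 ⊕ 0b00011010 = 0b11110000; E(K, 0b11110000) = 0b10101110.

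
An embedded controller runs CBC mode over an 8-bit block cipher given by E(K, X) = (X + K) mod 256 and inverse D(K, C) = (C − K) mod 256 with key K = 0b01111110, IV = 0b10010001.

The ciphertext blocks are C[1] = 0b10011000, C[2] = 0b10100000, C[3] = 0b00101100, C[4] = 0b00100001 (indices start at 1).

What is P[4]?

CBC decryption: P_i = D(K, C_i) ⊕ C_{i−1}, with C_{0} = IV.
P[4]: D(K, 0b00100001) = 0b10100011; 0b10100011 ⊕ 0b00101100 = 0b10001111.

P[4] = 0b10001111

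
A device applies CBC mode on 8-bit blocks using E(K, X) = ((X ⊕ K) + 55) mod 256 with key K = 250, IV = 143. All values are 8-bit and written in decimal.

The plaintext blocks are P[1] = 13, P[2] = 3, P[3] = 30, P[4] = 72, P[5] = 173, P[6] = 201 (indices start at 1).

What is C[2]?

CBC encryption: C_i = E(K, P_i ⊕ C_{i−1}), with C_{0} = IV.
C[1]: P[1] ⊕ 143 = 130; E(K, 130) = 175.
C[2]: P[2] ⊕ 175 = 172; E(K, 172) = 141.

C[2] = 141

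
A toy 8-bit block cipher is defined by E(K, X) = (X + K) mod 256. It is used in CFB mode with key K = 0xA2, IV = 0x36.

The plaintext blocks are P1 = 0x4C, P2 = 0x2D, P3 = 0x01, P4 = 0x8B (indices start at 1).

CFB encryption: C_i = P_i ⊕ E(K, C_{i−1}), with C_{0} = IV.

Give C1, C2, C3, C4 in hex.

C1 = 0x94, C2 = 0x1B, C3 = 0xBC, C4 = 0xD5

C1: E(K, 0x36) = 0xD8; 0x4C ⊕ 0xD8 = 0x94.
C2: E(K, 0x94) = 0x36; 0x2D ⊕ 0x36 = 0x1B.
C3: E(K, 0x1B) = 0xBD; 0x01 ⊕ 0xBD = 0xBC.
C4: E(K, 0xBC) = 0x5E; 0x8B ⊕ 0x5E = 0xD5.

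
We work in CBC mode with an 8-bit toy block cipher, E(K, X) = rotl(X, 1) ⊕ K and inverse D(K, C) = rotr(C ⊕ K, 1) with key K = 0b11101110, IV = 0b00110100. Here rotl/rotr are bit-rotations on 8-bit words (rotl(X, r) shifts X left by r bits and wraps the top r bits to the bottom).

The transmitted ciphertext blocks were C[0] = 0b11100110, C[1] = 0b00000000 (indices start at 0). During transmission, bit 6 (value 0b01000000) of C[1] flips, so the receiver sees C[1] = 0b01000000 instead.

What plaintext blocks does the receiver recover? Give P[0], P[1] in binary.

P[0] = 0b00110000, P[1] = 0b10110001

CBC decryption: P_i = D(K, C_i) ⊕ C_{i−1}, with C_{−1} = IV.
Only C[1] changed, to 0b01000000. In CBC, a change in C_i garbles P_i and flips the same bit in P_{i+1}. Decrypting the received ciphertext:
P[0]: D(K, 0b11100110) = 0b00000100; 0b00000100 ⊕ 0b00110100 = 0b00110000.
P[1]: D(K, 0b01000000) = 0b01010111; 0b01010111 ⊕ 0b11100110 = 0b10110001.
Blocks that differ from the original plaintext: P[1].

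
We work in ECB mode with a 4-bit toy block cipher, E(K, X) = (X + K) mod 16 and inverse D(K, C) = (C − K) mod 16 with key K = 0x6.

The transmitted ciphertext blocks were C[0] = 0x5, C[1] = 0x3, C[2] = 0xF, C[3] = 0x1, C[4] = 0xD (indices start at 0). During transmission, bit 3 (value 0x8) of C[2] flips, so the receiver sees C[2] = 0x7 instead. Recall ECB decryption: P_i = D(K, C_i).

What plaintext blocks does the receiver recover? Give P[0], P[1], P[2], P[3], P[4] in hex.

P[0] = 0xF, P[1] = 0xD, P[2] = 0x1, P[3] = 0xB, P[4] = 0x7

Only C[2] changed, to 0x7. In ECB, a change in C_i affects only P_i. Decrypting the received ciphertext:
P[0]: D(K, 0x5) = 0xF.
P[1]: D(K, 0x3) = 0xD.
P[2]: D(K, 0x7) = 0x1.
P[3]: D(K, 0x1) = 0xB.
P[4]: D(K, 0xD) = 0x7.
Blocks that differ from the original plaintext: P[2].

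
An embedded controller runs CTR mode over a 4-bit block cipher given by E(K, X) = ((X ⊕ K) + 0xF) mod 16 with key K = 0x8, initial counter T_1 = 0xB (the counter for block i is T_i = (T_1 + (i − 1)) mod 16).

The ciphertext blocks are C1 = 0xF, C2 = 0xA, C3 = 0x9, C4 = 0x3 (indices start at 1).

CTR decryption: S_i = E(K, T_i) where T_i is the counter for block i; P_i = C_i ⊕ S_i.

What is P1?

P1: T = 0xB, S = E(K, T) = 0x2; 0xF ⊕ 0x2 = 0xD.

P1 = 0xD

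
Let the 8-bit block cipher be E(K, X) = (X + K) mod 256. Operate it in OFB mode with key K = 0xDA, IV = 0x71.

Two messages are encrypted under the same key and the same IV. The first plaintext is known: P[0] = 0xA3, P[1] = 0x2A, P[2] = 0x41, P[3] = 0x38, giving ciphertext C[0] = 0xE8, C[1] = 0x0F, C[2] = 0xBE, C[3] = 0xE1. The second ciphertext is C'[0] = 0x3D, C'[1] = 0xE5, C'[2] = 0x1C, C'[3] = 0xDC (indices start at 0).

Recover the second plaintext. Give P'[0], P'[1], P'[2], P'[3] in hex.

In OFB with a reused IV, both messages share the same keystream S_i, so C_i ⊕ C'_i = P_i ⊕ P'_i and thus P'_i = P_i ⊕ C_i ⊕ C'_i.
P'[0]: 0xA3 ⊕ 0xE8 ⊕ 0x3D = 0x76.
P'[1]: 0x2A ⊕ 0x0F ⊕ 0xE5 = 0xC0.
P'[2]: 0x41 ⊕ 0xBE ⊕ 0x1C = 0xE3.
P'[3]: 0x38 ⊕ 0xE1 ⊕ 0xDC = 0x05.

P'[0] = 0x76, P'[1] = 0xC0, P'[2] = 0xE3, P'[3] = 0x05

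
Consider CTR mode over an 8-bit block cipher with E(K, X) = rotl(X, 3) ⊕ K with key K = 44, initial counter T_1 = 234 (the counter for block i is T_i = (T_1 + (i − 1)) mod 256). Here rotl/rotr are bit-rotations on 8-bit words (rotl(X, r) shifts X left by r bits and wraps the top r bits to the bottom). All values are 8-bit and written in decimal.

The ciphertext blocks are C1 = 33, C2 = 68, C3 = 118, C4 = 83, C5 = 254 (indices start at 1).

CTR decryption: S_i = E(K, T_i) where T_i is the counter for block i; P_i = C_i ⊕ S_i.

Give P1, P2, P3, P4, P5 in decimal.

P1 = 90, P2 = 55, P3 = 61, P4 = 16, P5 = 165

P1: T = 234, S = E(K, T) = 123; 33 ⊕ 123 = 90.
P2: T = 235, S = E(K, T) = 115; 68 ⊕ 115 = 55.
P3: T = 236, S = E(K, T) = 75; 118 ⊕ 75 = 61.
P4: T = 237, S = E(K, T) = 67; 83 ⊕ 67 = 16.
P5: T = 238, S = E(K, T) = 91; 254 ⊕ 91 = 165.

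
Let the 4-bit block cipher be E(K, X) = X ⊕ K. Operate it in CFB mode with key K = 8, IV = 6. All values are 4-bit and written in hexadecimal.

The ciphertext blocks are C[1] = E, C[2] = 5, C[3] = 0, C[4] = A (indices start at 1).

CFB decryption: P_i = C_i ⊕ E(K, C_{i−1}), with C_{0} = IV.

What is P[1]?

P[1]: E(K, 6) = E; E ⊕ E = 0.

P[1] = 0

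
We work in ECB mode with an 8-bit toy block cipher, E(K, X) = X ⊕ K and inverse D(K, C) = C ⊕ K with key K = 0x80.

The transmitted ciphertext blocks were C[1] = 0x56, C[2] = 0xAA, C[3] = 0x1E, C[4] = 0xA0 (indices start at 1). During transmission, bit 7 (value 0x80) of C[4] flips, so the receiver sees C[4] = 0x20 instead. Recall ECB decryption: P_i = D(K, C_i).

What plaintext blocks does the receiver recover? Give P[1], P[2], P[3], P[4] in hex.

Only C[4] changed, to 0x20. In ECB, a change in C_i affects only P_i. Decrypting the received ciphertext:
P[1]: D(K, 0x56) = 0xD6.
P[2]: D(K, 0xAA) = 0x2A.
P[3]: D(K, 0x1E) = 0x9E.
P[4]: D(K, 0x20) = 0xA0.
Blocks that differ from the original plaintext: P[4].

P[1] = 0xD6, P[2] = 0x2A, P[3] = 0x9E, P[4] = 0xA0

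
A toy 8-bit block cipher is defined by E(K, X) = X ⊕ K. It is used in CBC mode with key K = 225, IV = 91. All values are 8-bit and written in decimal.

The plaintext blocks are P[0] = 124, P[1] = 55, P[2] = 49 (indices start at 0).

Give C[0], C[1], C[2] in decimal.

CBC encryption: C_i = E(K, P_i ⊕ C_{i−1}), with C_{−1} = IV.
C[0]: P[0] ⊕ 91 = 39; E(K, 39) = 198.
C[1]: P[1] ⊕ 198 = 241; E(K, 241) = 16.
C[2]: P[2] ⊕ 16 = 33; E(K, 33) = 192.

C[0] = 198, C[1] = 16, C[2] = 192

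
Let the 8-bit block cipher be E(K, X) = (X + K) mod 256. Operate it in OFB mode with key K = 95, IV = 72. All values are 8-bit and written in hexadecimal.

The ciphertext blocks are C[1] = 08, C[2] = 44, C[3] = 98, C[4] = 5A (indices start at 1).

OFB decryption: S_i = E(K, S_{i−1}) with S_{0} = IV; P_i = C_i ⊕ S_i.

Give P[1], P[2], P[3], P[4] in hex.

P[1] = 0F, P[2] = D8, P[3] = A9, P[4] = 9C

P[1]: S = E(K, 72) = 07; 08 ⊕ 07 = 0F.
P[2]: S = E(K, 07) = 9C; 44 ⊕ 9C = D8.
P[3]: S = E(K, 9C) = 31; 98 ⊕ 31 = A9.
P[4]: S = E(K, 31) = C6; 5A ⊕ C6 = 9C.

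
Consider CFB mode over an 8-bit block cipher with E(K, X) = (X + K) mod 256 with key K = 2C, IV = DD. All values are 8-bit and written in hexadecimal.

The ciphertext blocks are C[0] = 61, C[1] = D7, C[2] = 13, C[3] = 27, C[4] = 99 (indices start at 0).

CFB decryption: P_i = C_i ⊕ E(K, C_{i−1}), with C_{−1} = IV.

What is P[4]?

P[4] = CA

P[4]: E(K, 27) = 53; 99 ⊕ 53 = CA.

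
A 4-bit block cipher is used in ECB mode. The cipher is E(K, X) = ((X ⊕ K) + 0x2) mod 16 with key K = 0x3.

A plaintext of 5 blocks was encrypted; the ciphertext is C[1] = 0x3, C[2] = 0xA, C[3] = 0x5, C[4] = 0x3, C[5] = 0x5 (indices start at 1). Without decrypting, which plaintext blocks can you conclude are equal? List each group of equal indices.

ECB encrypts each block independently with the same key, so equal ciphertext blocks imply equal plaintext blocks.
C[1] = C[4] = 0x3, so P[1] = P[4].
C[3] = C[5] = 0x5, so P[3] = P[5].

P[1] = P[4]; P[3] = P[5]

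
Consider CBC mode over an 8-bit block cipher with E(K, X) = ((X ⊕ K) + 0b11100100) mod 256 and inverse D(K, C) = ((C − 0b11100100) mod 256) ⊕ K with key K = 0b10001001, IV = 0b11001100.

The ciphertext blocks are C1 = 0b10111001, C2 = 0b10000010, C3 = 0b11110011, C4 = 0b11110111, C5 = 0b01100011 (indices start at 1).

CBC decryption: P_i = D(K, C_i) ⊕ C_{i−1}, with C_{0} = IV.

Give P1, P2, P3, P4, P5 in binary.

P1 = 0b10010000, P2 = 0b10101110, P3 = 0b00000100, P4 = 0b01101001, P5 = 0b00000001

P1: D(K, 0b10111001) = 0b01011100; 0b01011100 ⊕ 0b11001100 = 0b10010000.
P2: D(K, 0b10000010) = 0b00010111; 0b00010111 ⊕ 0b10111001 = 0b10101110.
P3: D(K, 0b11110011) = 0b10000110; 0b10000110 ⊕ 0b10000010 = 0b00000100.
P4: D(K, 0b11110111) = 0b10011010; 0b10011010 ⊕ 0b11110011 = 0b01101001.
P5: D(K, 0b01100011) = 0b11110110; 0b11110110 ⊕ 0b11110111 = 0b00000001.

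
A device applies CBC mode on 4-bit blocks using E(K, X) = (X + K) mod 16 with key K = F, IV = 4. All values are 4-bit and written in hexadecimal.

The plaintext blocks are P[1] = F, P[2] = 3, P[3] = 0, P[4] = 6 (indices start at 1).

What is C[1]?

CBC encryption: C_i = E(K, P_i ⊕ C_{i−1}), with C_{0} = IV.
C[1]: P[1] ⊕ 4 = B; E(K, B) = A.

C[1] = A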